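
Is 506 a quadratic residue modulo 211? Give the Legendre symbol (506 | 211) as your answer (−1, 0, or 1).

1

First reduce: 506 ≡ 84 (mod 211).
Pull out 2^2: since 211 ≡ 3 (mod 8), (2/211) = -1, so (2/211)^2 = +1.
Reciprocity: 21 ≡ 1 and 211 ≡ 3 (mod 4), so (21/211) = +(211/21).
Reduce top mod 21: now compute (1/21).
Reached (1/21) = 1. Collecting the sign flips along the way, the symbol is +1.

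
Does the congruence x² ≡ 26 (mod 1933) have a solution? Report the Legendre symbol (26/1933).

-1

Pull out 2: since 1933 ≡ 5 (mod 8), (2/1933) = -1.
Reciprocity: 13 ≡ 1 and 1933 ≡ 1 (mod 4), so (13/1933) = +(1933/13).
Reduce top mod 13: now compute (9/13).
Reciprocity: 9 ≡ 1 and 13 ≡ 1 (mod 4), so (9/13) = +(13/9).
Reduce top mod 9: now compute (4/9).
Pull out 2^2: since 9 ≡ 1 (mod 8), (2/9) = +1, so (2/9)^2 = +1.
Reached (1/9) = 1. Collecting the sign flips along the way, the symbol is -1.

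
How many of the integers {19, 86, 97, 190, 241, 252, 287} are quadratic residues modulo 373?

3

(19/373) = -1 → non-residue.
(86/373) = +1 → QR.
(97/373) = -1 → non-residue.
(190/373) = -1 → non-residue.
(241/373) = -1 → non-residue.
(252/373) = +1 → QR.
(287/373) = +1 → QR.
Total quadratic residues among the 7: 3.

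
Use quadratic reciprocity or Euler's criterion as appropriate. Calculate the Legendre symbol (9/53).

Reciprocity: 9 ≡ 1 and 53 ≡ 1 (mod 4), so (9/53) = +(53/9).
Reduce top mod 9: now compute (8/9).
Pull out 2^3: since 9 ≡ 1 (mod 8), (2/9) = +1, so (2/9)^3 = +1.
Reached (1/9) = 1. Collecting the sign flips along the way, the symbol is +1.

1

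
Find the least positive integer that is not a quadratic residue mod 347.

2

(2/347) = −1, so 2 is the smallest positive non-residue mod 347.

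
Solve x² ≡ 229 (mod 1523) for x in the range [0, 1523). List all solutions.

616, 907

Since 1523 ≡ 3 (mod 4), a square root of 229 is 229^((1523+1)/4) = 229^381 mod 1523.
Repeated squaring: 229^2≡659, 229^4≡226, 229^8≡817, 229^16≡415, 229^32≡126, 229^64≡646, 229^128≡14, 229^256≡196 (mod 1523).
229^381 = 229^(256+64+32+16+8+4+1) ≡ 907 (mod 1523).
Check: 907² = 822649 ≡ 229 (mod 1523). The two roots are 616 and 907.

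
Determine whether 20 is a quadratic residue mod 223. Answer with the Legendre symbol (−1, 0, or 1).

Euler's criterion: (20/223) ≡ 20^111 (mod 223).
20^2 ≡ 177 (mod 223)
20^4 ≡ 109 (mod 223)
20^8 ≡ 62 (mod 223)
20^16 ≡ 53 (mod 223)
20^32 ≡ 133 (mod 223)
20^64 ≡ 72 (mod 223)
20^111 = 20^(64+32+8+4+2+1) ≡ 222 (mod 223).
Result is 222 ≡ −1, so (20/223) = −1.

-1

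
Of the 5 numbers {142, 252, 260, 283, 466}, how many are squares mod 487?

2

(142/487) = +1 → QR.
(252/487) = -1 → non-residue.
(260/487) = +1 → QR.
(283/487) = -1 → non-residue.
(466/487) = -1 → non-residue.
Total quadratic residues among the 5: 2.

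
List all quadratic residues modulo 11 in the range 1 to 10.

Square k = 1,…,5 (k and 11−k give the same square):
1²=1, 2²=4, 3²=9, 4²≡5, 5²≡3 (mod 11).
So the quadratic residues mod 11 are {1, 3, 4, 5, 9}.

1 3 4 5 9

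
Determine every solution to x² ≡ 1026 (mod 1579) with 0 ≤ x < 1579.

Since 1579 ≡ 3 (mod 4), a square root of 1026 is 1026^((1579+1)/4) = 1026^395 mod 1579.
Repeated squaring: 1026^2≡1062, 1026^4≡438, 1026^8≡785, 1026^16≡415, 1026^32≡114, 1026^64≡364, 1026^128≡1439, 1026^256≡652 (mod 1579).
1026^395 = 1026^(256+128+8+2+1) ≡ 334 (mod 1579).
Check: 334² = 111556 ≡ 1026 (mod 1579). The two roots are 334 and 1245.

334, 1245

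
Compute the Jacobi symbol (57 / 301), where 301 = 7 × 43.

Reciprocity: 57 ≡ 1 and 301 ≡ 1 (mod 4), so (57/301) = +(301/57).
Reduce top mod 57: now compute (16/57).
Pull out 2^4: since 57 ≡ 1 (mod 8), (2/57) = +1, so (2/57)^4 = +1.
Reached (1/57) = 1. Collecting the sign flips along the way, the symbol is +1.

1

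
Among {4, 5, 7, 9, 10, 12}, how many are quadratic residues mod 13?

4

(4/13) = +1 → QR.
(5/13) = -1 → non-residue.
(7/13) = -1 → non-residue.
(9/13) = +1 → QR.
(10/13) = +1 → QR.
(12/13) = +1 → QR.
Total quadratic residues among the 6: 4.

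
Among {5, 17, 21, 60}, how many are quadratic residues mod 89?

(5/89) = +1 → QR.
(17/89) = +1 → QR.
(21/89) = +1 → QR.
(60/89) = -1 → non-residue.
Total quadratic residues among the 4: 3.

3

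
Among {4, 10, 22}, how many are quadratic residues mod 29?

(4/29) = +1 → QR.
(10/29) = -1 → non-residue.
(22/29) = +1 → QR.
Total quadratic residues among the 3: 2.

2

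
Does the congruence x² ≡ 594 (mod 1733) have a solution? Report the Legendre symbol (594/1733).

-1

Pull out 2: since 1733 ≡ 5 (mod 8), (2/1733) = -1.
Reciprocity: 297 ≡ 1 and 1733 ≡ 1 (mod 4), so (297/1733) = +(1733/297).
Reduce top mod 297: now compute (248/297).
Pull out 2^3: since 297 ≡ 1 (mod 8), (2/297) = +1, so (2/297)^3 = +1.
Reciprocity: 31 ≡ 3 and 297 ≡ 1 (mod 4), so (31/297) = +(297/31).
Reduce top mod 31: now compute (18/31).
Pull out 2: since 31 ≡ 7 (mod 8), (2/31) = +1.
Reciprocity: 9 ≡ 1 and 31 ≡ 3 (mod 4), so (9/31) = +(31/9).
Reduce top mod 9: now compute (4/9).
Pull out 2^2: since 9 ≡ 1 (mod 8), (2/9) = +1, so (2/9)^2 = +1.
Reached (1/9) = 1. Collecting the sign flips along the way, the symbol is -1.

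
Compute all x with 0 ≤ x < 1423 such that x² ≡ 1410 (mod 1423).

210, 1213

Since 1423 ≡ 3 (mod 4), a square root of 1410 is 1410^((1423+1)/4) = 1410^356 mod 1423.
Repeated squaring: 1410^2≡169, 1410^4≡101, 1410^8≡240, 1410^16≡680, 1410^32≡1348, 1410^64≡1356, 1410^128≡220, 1410^256≡18 (mod 1423).
1410^356 = 1410^(256+64+32+4) ≡ 1213 (mod 1423).
Check: 1213² = 1471369 ≡ 1410 (mod 1423). The two roots are 210 and 1213.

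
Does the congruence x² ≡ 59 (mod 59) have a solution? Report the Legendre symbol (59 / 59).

First reduce: 59 ≡ 0 (mod 59).
Top reduces to 0: gcd > 1, so the symbol is 0.

0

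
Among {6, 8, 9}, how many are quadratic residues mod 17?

(6/17) = -1 → non-residue.
(8/17) = +1 → QR.
(9/17) = +1 → QR.
Total quadratic residues among the 3: 2.

2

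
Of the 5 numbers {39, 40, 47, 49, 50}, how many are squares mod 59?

1

(39/59) = -1 → non-residue.
(40/59) = -1 → non-residue.
(47/59) = -1 → non-residue.
(49/59) = +1 → QR.
(50/59) = -1 → non-residue.
Total quadratic residues among the 5: 1.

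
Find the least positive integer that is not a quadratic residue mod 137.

(2/137) = +1, so 2 is a residue.
(3/137) = −1, so 3 is the smallest positive non-residue mod 137.

3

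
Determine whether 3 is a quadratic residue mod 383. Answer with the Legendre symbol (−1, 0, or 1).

1

Euler's criterion: (3/383) ≡ 3^191 (mod 383).
3^2 ≡ 9 (mod 383)
3^4 ≡ 81 (mod 383)
3^8 ≡ 50 (mod 383)
3^16 ≡ 202 (mod 383)
3^32 ≡ 206 (mod 383)
3^64 ≡ 306 (mod 383)
3^128 ≡ 184 (mod 383)
3^191 = 3^(128+32+16+8+4+2+1) ≡ 1 (mod 383).
Result is 1, so (3/383) = 1.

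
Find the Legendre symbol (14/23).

-1

Euler's criterion: (14/23) ≡ 14^11 (mod 23).
14^2 ≡ 12 (mod 23)
14^4 ≡ 6 (mod 23)
14^8 ≡ 13 (mod 23)
14^11 = 14^(8+2+1) ≡ 22 (mod 23).
Result is 22 ≡ −1, so (14/23) = −1.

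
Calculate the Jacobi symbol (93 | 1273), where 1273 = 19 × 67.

1

Reciprocity: 93 ≡ 1 and 1273 ≡ 1 (mod 4), so (93/1273) = +(1273/93).
Reduce top mod 93: now compute (64/93).
Pull out 2^6: since 93 ≡ 5 (mod 8), (2/93) = -1, so (2/93)^6 = +1.
Reached (1/93) = 1. Collecting the sign flips along the way, the symbol is +1.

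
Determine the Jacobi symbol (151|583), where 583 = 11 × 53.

1

Reciprocity: 151 ≡ 3 and 583 ≡ 3 (mod 4), so (151/583) = −(583/151).
Reduce top mod 151: now compute (130/151).
Pull out 2: since 151 ≡ 7 (mod 8), (2/151) = +1.
Reciprocity: 65 ≡ 1 and 151 ≡ 3 (mod 4), so (65/151) = +(151/65).
Reduce top mod 65: now compute (21/65).
Reciprocity: 21 ≡ 1 and 65 ≡ 1 (mod 4), so (21/65) = +(65/21).
Reduce top mod 21: now compute (2/21).
Pull out 2: since 21 ≡ 5 (mod 8), (2/21) = -1.
Reached (1/21) = 1. Collecting the sign flips along the way, the symbol is +1.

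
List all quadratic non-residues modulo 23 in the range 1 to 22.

5, 7, 10, 11, 14, 15, 17, 19, 20, 21, 22

Square k = 1,…,11 (k and 23−k give the same square):
1²=1, 2²=4, 3²=9, 4²=16, 5²≡2, 6²≡13, 7²≡3, 8²≡18, 9²≡12, 10²≡8, 11²≡6 (mod 23).
The residues are {1, 2, 3, 4, 6, 8, 9, 12, 13, 16, 18}; the non-residues are the remaining 11 nonzero classes.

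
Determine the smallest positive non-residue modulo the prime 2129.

(2/2129) = +1, so 2 is a residue.
(3/2129) = −1, so 3 is the smallest positive non-residue mod 2129.

3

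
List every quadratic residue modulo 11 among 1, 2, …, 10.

1 3 4 5 9

Square k = 1,…,5 (k and 11−k give the same square):
1²=1, 2²=4, 3²=9, 4²≡5, 5²≡3 (mod 11).
So the quadratic residues mod 11 are {1, 3, 4, 5, 9}.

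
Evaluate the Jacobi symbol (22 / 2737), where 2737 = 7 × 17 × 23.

Pull out 2: since 2737 ≡ 1 (mod 8), (2/2737) = +1.
Reciprocity: 11 ≡ 3 and 2737 ≡ 1 (mod 4), so (11/2737) = +(2737/11).
Reduce top mod 11: now compute (9/11).
Reciprocity: 9 ≡ 1 and 11 ≡ 3 (mod 4), so (9/11) = +(11/9).
Reduce top mod 9: now compute (2/9).
Pull out 2: since 9 ≡ 1 (mod 8), (2/9) = +1.
Reached (1/9) = 1. Collecting the sign flips along the way, the symbol is +1.

1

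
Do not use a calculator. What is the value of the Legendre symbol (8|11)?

-1

Euler's criterion: (8/11) ≡ 8^5 (mod 11).
8^2 ≡ 9 (mod 11)
8^4 ≡ 4 (mod 11)
8^5 = 8^(4+1) ≡ 10 (mod 11).
Result is 10 ≡ −1, so (8/11) = −1.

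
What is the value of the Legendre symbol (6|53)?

Euler's criterion: (6/53) ≡ 6^26 (mod 53).
6^2 ≡ 36 (mod 53)
6^4 ≡ 24 (mod 53)
6^8 ≡ 46 (mod 53)
6^16 ≡ 49 (mod 53)
6^26 = 6^(16+8+2) ≡ 1 (mod 53).
Result is 1, so (6/53) = 1.

1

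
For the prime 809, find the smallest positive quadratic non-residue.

(2/809) = +1, so 2 is a residue.
(3/809) = −1, so 3 is the smallest positive non-residue mod 809.

3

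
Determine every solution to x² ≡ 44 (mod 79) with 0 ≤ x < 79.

Since 79 ≡ 3 (mod 4), a square root of 44 is 44^((79+1)/4) = 44^20 mod 79.
Repeated squaring: 44^2≡40, 44^4≡20, 44^8≡5, 44^16≡25 (mod 79).
44^20 = 44^(16+4) ≡ 26 (mod 79).
Check: 26² = 676 ≡ 44 (mod 79). The two roots are 26 and 53.

26, 53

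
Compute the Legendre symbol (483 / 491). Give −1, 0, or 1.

Reciprocity: 483 ≡ 3 and 491 ≡ 3 (mod 4), so (483/491) = −(491/483).
Reduce top mod 483: now compute (8/483).
Pull out 2^3: since 483 ≡ 3 (mod 8), (2/483) = -1, so (2/483)^3 = -1.
Reached (1/483) = 1. Collecting the sign flips along the way, the symbol is +1.

1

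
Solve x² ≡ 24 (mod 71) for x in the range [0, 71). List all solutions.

Since 71 ≡ 3 (mod 4), a square root of 24 is 24^((71+1)/4) = 24^18 mod 71.
Repeated squaring: 24^2≡8, 24^4≡64, 24^8≡49, 24^16≡58 (mod 71).
24^18 = 24^(16+2) ≡ 38 (mod 71).
Check: 38² = 1444 ≡ 24 (mod 71). The two roots are 33 and 38.

33, 38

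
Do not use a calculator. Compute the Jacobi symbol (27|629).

-1

Reciprocity: 27 ≡ 3 and 629 ≡ 1 (mod 4), so (27/629) = +(629/27).
Reduce top mod 27: now compute (8/27).
Pull out 2^3: since 27 ≡ 3 (mod 8), (2/27) = -1, so (2/27)^3 = -1.
Reached (1/27) = 1. Collecting the sign flips along the way, the symbol is -1.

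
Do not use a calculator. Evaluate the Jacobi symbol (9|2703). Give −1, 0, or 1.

0

Reciprocity: 9 ≡ 1 and 2703 ≡ 3 (mod 4), so (9/2703) = +(2703/9).
Reduce top mod 9: now compute (3/9).
Reciprocity: 3 ≡ 3 and 9 ≡ 1 (mod 4), so (3/9) = +(9/3).
Reduce top mod 3: now compute (0/3).
Top reduces to 0: gcd > 1, so the symbol is 0.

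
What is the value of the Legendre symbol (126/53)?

-1

First reduce: 126 ≡ 20 (mod 53).
Pull out 2^2: since 53 ≡ 5 (mod 8), (2/53) = -1, so (2/53)^2 = +1.
Reciprocity: 5 ≡ 1 and 53 ≡ 1 (mod 4), so (5/53) = +(53/5).
Reduce top mod 5: now compute (3/5).
Reciprocity: 3 ≡ 3 and 5 ≡ 1 (mod 4), so (3/5) = +(5/3).
Reduce top mod 3: now compute (2/3).
Pull out 2: since 3 ≡ 3 (mod 8), (2/3) = -1.
Reached (1/3) = 1. Collecting the sign flips along the way, the symbol is -1.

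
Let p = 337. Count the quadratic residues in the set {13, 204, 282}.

2

(13/337) = +1 → QR.
(204/337) = -1 → non-residue.
(282/337) = +1 → QR.
Total quadratic residues among the 3: 2.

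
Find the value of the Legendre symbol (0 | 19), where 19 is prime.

0

Top reduces to 0: gcd > 1, so the symbol is 0.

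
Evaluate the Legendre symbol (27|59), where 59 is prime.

Reciprocity: 27 ≡ 3 and 59 ≡ 3 (mod 4), so (27/59) = −(59/27).
Reduce top mod 27: now compute (5/27).
Reciprocity: 5 ≡ 1 and 27 ≡ 3 (mod 4), so (5/27) = +(27/5).
Reduce top mod 5: now compute (2/5).
Pull out 2: since 5 ≡ 5 (mod 8), (2/5) = -1.
Reached (1/5) = 1. Collecting the sign flips along the way, the symbol is +1.

1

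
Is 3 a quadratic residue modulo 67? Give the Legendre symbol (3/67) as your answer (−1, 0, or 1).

Euler's criterion: (3/67) ≡ 3^33 (mod 67).
3^2 ≡ 9 (mod 67)
3^4 ≡ 14 (mod 67)
3^8 ≡ 62 (mod 67)
3^16 ≡ 25 (mod 67)
3^32 ≡ 22 (mod 67)
3^33 = 3^(32+1) ≡ 66 (mod 67).
Result is 66 ≡ −1, so (3/67) = −1.

-1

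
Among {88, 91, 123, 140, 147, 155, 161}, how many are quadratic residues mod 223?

(88/223) = -1 → non-residue.
(91/223) = -1 → non-residue.
(123/223) = -1 → non-residue.
(140/223) = -1 → non-residue.
(147/223) = -1 → non-residue.
(155/223) = -1 → non-residue.
(161/223) = -1 → non-residue.
Total quadratic residues among the 7: 0.

0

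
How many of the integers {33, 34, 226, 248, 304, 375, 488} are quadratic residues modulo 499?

4

(33/499) = +1 → QR.
(34/499) = +1 → QR.
(226/499) = +1 → QR.
(248/499) = -1 → non-residue.
(304/499) = -1 → non-residue.
(375/499) = -1 → non-residue.
(488/499) = +1 → QR.
Total quadratic residues among the 7: 4.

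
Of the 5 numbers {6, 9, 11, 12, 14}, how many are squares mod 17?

1

(6/17) = -1 → non-residue.
(9/17) = +1 → QR.
(11/17) = -1 → non-residue.
(12/17) = -1 → non-residue.
(14/17) = -1 → non-residue.
Total quadratic residues among the 5: 1.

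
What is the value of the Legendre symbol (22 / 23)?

-1

Pull out 2: since 23 ≡ 7 (mod 8), (2/23) = +1.
Reciprocity: 11 ≡ 3 and 23 ≡ 3 (mod 4), so (11/23) = −(23/11).
Reduce top mod 11: now compute (1/11).
Reached (1/11) = 1. Collecting the sign flips along the way, the symbol is -1.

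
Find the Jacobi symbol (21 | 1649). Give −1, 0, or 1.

-1

Reciprocity: 21 ≡ 1 and 1649 ≡ 1 (mod 4), so (21/1649) = +(1649/21).
Reduce top mod 21: now compute (11/21).
Reciprocity: 11 ≡ 3 and 21 ≡ 1 (mod 4), so (11/21) = +(21/11).
Reduce top mod 11: now compute (10/11).
Pull out 2: since 11 ≡ 3 (mod 8), (2/11) = -1.
Reciprocity: 5 ≡ 1 and 11 ≡ 3 (mod 4), so (5/11) = +(11/5).
Reduce top mod 5: now compute (1/5).
Reached (1/5) = 1. Collecting the sign flips along the way, the symbol is -1.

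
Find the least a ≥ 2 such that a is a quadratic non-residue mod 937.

5

(2/937) = +1, so 2 is a residue.
(3/937) = +1, so 3 is a residue.
(4/937) = +1, so 4 is a residue.
(5/937) = −1, so 5 is the smallest positive non-residue mod 937.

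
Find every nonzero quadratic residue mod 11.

Square k = 1,…,5 (k and 11−k give the same square):
1²=1, 2²=4, 3²=9, 4²≡5, 5²≡3 (mod 11).
So the quadratic residues mod 11 are {1, 3, 4, 5, 9}.

1, 3, 4, 5, 9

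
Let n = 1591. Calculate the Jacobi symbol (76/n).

1

Pull out 2^2: since 1591 ≡ 7 (mod 8), (2/1591) = +1, so (2/1591)^2 = +1.
Reciprocity: 19 ≡ 3 and 1591 ≡ 3 (mod 4), so (19/1591) = −(1591/19).
Reduce top mod 19: now compute (14/19).
Pull out 2: since 19 ≡ 3 (mod 8), (2/19) = -1.
Reciprocity: 7 ≡ 3 and 19 ≡ 3 (mod 4), so (7/19) = −(19/7).
Reduce top mod 7: now compute (5/7).
Reciprocity: 5 ≡ 1 and 7 ≡ 3 (mod 4), so (5/7) = +(7/5).
Reduce top mod 5: now compute (2/5).
Pull out 2: since 5 ≡ 5 (mod 8), (2/5) = -1.
Reached (1/5) = 1. Collecting the sign flips along the way, the symbol is +1.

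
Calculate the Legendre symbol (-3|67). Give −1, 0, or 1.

First reduce: -3 ≡ 64 (mod 67).
Pull out 2^6: since 67 ≡ 3 (mod 8), (2/67) = -1, so (2/67)^6 = +1.
Reached (1/67) = 1. Collecting the sign flips along the way, the symbol is +1.

1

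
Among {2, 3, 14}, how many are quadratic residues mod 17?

1

(2/17) = +1 → QR.
(3/17) = -1 → non-residue.
(14/17) = -1 → non-residue.
Total quadratic residues among the 3: 1.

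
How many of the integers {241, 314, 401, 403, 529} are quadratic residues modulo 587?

3

(241/587) = -1 → non-residue.
(314/587) = +1 → QR.
(401/587) = +1 → QR.
(403/587) = -1 → non-residue.
(529/587) = +1 → QR.
Total quadratic residues among the 5: 3.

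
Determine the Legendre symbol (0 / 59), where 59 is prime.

0

Top reduces to 0: gcd > 1, so the symbol is 0.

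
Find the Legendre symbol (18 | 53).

Euler's criterion: (18/53) ≡ 18^26 (mod 53).
18^2 ≡ 6 (mod 53)
18^4 ≡ 36 (mod 53)
18^8 ≡ 24 (mod 53)
18^16 ≡ 46 (mod 53)
18^26 = 18^(16+8+2) ≡ 52 (mod 53).
Result is 52 ≡ −1, so (18/53) = −1.

-1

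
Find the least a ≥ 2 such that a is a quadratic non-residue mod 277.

(2/277) = −1, so 2 is the smallest positive non-residue mod 277.

2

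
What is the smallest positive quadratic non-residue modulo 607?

(2/607) = +1, so 2 is a residue.
(3/607) = −1, so 3 is the smallest positive non-residue mod 607.

3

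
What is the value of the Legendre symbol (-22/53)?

Euler's criterion: (-22/53) ≡ 31^26 (mod 53).
31^2 ≡ 7 (mod 53)
31^4 ≡ 49 (mod 53)
31^8 ≡ 16 (mod 53)
31^16 ≡ 44 (mod 53)
31^26 = 31^(16+8+2) ≡ 52 (mod 53).
Result is 52 ≡ −1, so (-22/53) = −1.

-1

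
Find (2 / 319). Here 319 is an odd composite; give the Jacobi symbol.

1

Pull out 2: since 319 ≡ 7 (mod 8), (2/319) = +1.
Reached (1/319) = 1. Collecting the sign flips along the way, the symbol is +1.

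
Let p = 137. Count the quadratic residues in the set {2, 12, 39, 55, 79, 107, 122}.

(2/137) = +1 → QR.
(12/137) = -1 → non-residue.
(39/137) = +1 → QR.
(55/137) = -1 → non-residue.
(79/137) = -1 → non-residue.
(107/137) = +1 → QR.
(122/137) = +1 → QR.
Total quadratic residues among the 7: 4.

4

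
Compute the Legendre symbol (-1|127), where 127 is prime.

Euler's criterion: (-1/127) ≡ 126^63 (mod 127).
126^2 ≡ 1 (mod 127)
126^4 ≡ 1 (mod 127)
126^8 ≡ 1 (mod 127)
126^16 ≡ 1 (mod 127)
126^32 ≡ 1 (mod 127)
126^63 = 126^(32+16+8+4+2+1) ≡ 126 (mod 127).
Result is 126 ≡ −1, so (-1/127) = −1.

-1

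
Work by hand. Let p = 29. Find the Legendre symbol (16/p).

1

Pull out 2^4: since 29 ≡ 5 (mod 8), (2/29) = -1, so (2/29)^4 = +1.
Reached (1/29) = 1. Collecting the sign flips along the way, the symbol is +1.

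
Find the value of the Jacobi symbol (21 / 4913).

Reciprocity: 21 ≡ 1 and 4913 ≡ 1 (mod 4), so (21/4913) = +(4913/21).
Reduce top mod 21: now compute (20/21).
Pull out 2^2: since 21 ≡ 5 (mod 8), (2/21) = -1, so (2/21)^2 = +1.
Reciprocity: 5 ≡ 1 and 21 ≡ 1 (mod 4), so (5/21) = +(21/5).
Reduce top mod 5: now compute (1/5).
Reached (1/5) = 1. Collecting the sign flips along the way, the symbol is +1.

1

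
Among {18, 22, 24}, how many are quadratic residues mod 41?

(18/41) = +1 → QR.
(22/41) = -1 → non-residue.
(24/41) = -1 → non-residue.
Total quadratic residues among the 3: 1.

1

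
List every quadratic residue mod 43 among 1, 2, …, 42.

Square k = 1,…,21 (k and 43−k give the same square):
1²=1, 2²=4, 3²=9, 4²=16, 5²=25, 6²=36, 7²≡6, 8²≡21, 9²≡38, 10²≡14, 11²≡35, 12²≡15, 13²≡40, 14²≡24, 15²≡10, 16²≡41, 17²≡31, 18²≡23, 19²≡17, 20²≡13, 21²≡11 (mod 43).
So the quadratic residues mod 43 are {1, 4, 6, 9, 10, 11, 13, 14, 15, 16, 17, 21, 23, 24, 25, 31, 35, 36, 38, 40, 41}.

1,4,6,9,10,11,13,14,15,16,17,21,23,24,25,31,35,36,38,40,41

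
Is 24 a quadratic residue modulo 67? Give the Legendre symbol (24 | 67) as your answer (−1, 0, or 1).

1

Pull out 2^3: since 67 ≡ 3 (mod 8), (2/67) = -1, so (2/67)^3 = -1.
Reciprocity: 3 ≡ 3 and 67 ≡ 3 (mod 4), so (3/67) = −(67/3).
Reduce top mod 3: now compute (1/3).
Reached (1/3) = 1. Collecting the sign flips along the way, the symbol is +1.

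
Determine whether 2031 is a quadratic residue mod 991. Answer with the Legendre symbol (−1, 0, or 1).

First reduce: 2031 ≡ 49 (mod 991).
Reciprocity: 49 ≡ 1 and 991 ≡ 3 (mod 4), so (49/991) = +(991/49).
Reduce top mod 49: now compute (11/49).
Reciprocity: 11 ≡ 3 and 49 ≡ 1 (mod 4), so (11/49) = +(49/11).
Reduce top mod 11: now compute (5/11).
Reciprocity: 5 ≡ 1 and 11 ≡ 3 (mod 4), so (5/11) = +(11/5).
Reduce top mod 5: now compute (1/5).
Reached (1/5) = 1. Collecting the sign flips along the way, the symbol is +1.

1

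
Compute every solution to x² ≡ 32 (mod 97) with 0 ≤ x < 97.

97 ≡ 1 (mod 4), so we find a root by search.
Trying successive values, 41² = 1681 ≡ 32 (mod 97). The other root is 97 − 41 = 56.

41, 56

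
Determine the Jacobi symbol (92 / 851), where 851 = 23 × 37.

0

Pull out 2^2: since 851 ≡ 3 (mod 8), (2/851) = -1, so (2/851)^2 = +1.
Reciprocity: 23 ≡ 3 and 851 ≡ 3 (mod 4), so (23/851) = −(851/23).
Reduce top mod 23: now compute (0/23).
Top reduces to 0: gcd > 1, so the symbol is 0.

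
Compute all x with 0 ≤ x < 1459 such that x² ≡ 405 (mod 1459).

Since 1459 ≡ 3 (mod 4), a square root of 405 is 405^((1459+1)/4) = 405^365 mod 1459.
Repeated squaring: 405^2≡617, 405^4≡1349, 405^8≡428, 405^16≡809, 405^32≡849, 405^64≡55, 405^128≡107, 405^256≡1236 (mod 1459).
405^365 = 405^(256+64+32+8+4+1) ≡ 79 (mod 1459).
Check: 79² = 6241 ≡ 405 (mod 1459). The two roots are 79 and 1380.

79, 1380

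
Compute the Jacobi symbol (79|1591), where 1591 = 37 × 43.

-1

Reciprocity: 79 ≡ 3 and 1591 ≡ 3 (mod 4), so (79/1591) = −(1591/79).
Reduce top mod 79: now compute (11/79).
Reciprocity: 11 ≡ 3 and 79 ≡ 3 (mod 4), so (11/79) = −(79/11).
Reduce top mod 11: now compute (2/11).
Pull out 2: since 11 ≡ 3 (mod 8), (2/11) = -1.
Reached (1/11) = 1. Collecting the sign flips along the way, the symbol is -1.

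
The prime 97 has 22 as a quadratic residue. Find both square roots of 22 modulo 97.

33, 64

97 ≡ 1 (mod 4), so we find a root by search.
Trying successive values, 33² = 1089 ≡ 22 (mod 97). The other root is 97 − 33 = 64.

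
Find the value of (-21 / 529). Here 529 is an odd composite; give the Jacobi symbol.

1

First reduce: -21 ≡ 508 (mod 529).
Pull out 2^2: since 529 ≡ 1 (mod 8), (2/529) = +1, so (2/529)^2 = +1.
Reciprocity: 127 ≡ 3 and 529 ≡ 1 (mod 4), so (127/529) = +(529/127).
Reduce top mod 127: now compute (21/127).
Reciprocity: 21 ≡ 1 and 127 ≡ 3 (mod 4), so (21/127) = +(127/21).
Reduce top mod 21: now compute (1/21).
Reached (1/21) = 1. Collecting the sign flips along the way, the symbol is +1.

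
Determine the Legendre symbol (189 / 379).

Reciprocity: 189 ≡ 1 and 379 ≡ 3 (mod 4), so (189/379) = +(379/189).
Reduce top mod 189: now compute (1/189).
Reached (1/189) = 1. Collecting the sign flips along the way, the symbol is +1.

1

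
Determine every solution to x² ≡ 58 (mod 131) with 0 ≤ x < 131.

Since 131 ≡ 3 (mod 4), a square root of 58 is 58^((131+1)/4) = 58^33 mod 131.
Repeated squaring: 58^2≡89, 58^4≡61, 58^8≡53, 58^16≡58, 58^32≡89 (mod 131).
58^33 = 58^(32+1) ≡ 53 (mod 131).
Check: 53² = 2809 ≡ 58 (mod 131). The two roots are 53 and 78.

53, 78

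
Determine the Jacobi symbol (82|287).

0

Pull out 2: since 287 ≡ 7 (mod 8), (2/287) = +1.
Reciprocity: 41 ≡ 1 and 287 ≡ 3 (mod 4), so (41/287) = +(287/41).
Reduce top mod 41: now compute (0/41).
Top reduces to 0: gcd > 1, so the symbol is 0.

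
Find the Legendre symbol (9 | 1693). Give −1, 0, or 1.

1

Reciprocity: 9 ≡ 1 and 1693 ≡ 1 (mod 4), so (9/1693) = +(1693/9).
Reduce top mod 9: now compute (1/9).
Reached (1/9) = 1. Collecting the sign flips along the way, the symbol is +1.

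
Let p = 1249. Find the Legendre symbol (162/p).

1

Pull out 2: since 1249 ≡ 1 (mod 8), (2/1249) = +1.
Reciprocity: 81 ≡ 1 and 1249 ≡ 1 (mod 4), so (81/1249) = +(1249/81).
Reduce top mod 81: now compute (34/81).
Pull out 2: since 81 ≡ 1 (mod 8), (2/81) = +1.
Reciprocity: 17 ≡ 1 and 81 ≡ 1 (mod 4), so (17/81) = +(81/17).
Reduce top mod 17: now compute (13/17).
Reciprocity: 13 ≡ 1 and 17 ≡ 1 (mod 4), so (13/17) = +(17/13).
Reduce top mod 13: now compute (4/13).
Pull out 2^2: since 13 ≡ 5 (mod 8), (2/13) = -1, so (2/13)^2 = +1.
Reached (1/13) = 1. Collecting the sign flips along the way, the symbol is +1.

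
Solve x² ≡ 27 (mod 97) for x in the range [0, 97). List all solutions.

30, 67

97 ≡ 1 (mod 4), so we find a root by search.
Trying successive values, 30² = 900 ≡ 27 (mod 97). The other root is 97 − 30 = 67.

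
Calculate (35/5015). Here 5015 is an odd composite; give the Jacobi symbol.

0

Reciprocity: 35 ≡ 3 and 5015 ≡ 3 (mod 4), so (35/5015) = −(5015/35).
Reduce top mod 35: now compute (10/35).
Pull out 2: since 35 ≡ 3 (mod 8), (2/35) = -1.
Reciprocity: 5 ≡ 1 and 35 ≡ 3 (mod 4), so (5/35) = +(35/5).
Reduce top mod 5: now compute (0/5).
Top reduces to 0: gcd > 1, so the symbol is 0.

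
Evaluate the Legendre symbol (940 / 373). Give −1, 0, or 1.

1

Euler's criterion: (940/373) ≡ 194^186 (mod 373).
194^2 ≡ 336 (mod 373)
194^4 ≡ 250 (mod 373)
194^8 ≡ 209 (mod 373)
194^16 ≡ 40 (mod 373)
194^32 ≡ 108 (mod 373)
194^64 ≡ 101 (mod 373)
194^128 ≡ 130 (mod 373)
194^186 = 194^(128+32+16+8+2) ≡ 1 (mod 373).
Result is 1, so (940/373) = 1.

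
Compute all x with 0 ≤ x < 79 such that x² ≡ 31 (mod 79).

30, 49

Since 79 ≡ 3 (mod 4), a square root of 31 is 31^((79+1)/4) = 31^20 mod 79.
Repeated squaring: 31^2≡13, 31^4≡11, 31^8≡42, 31^16≡26 (mod 79).
31^20 = 31^(16+4) ≡ 49 (mod 79).
Check: 49² = 2401 ≡ 31 (mod 79). The two roots are 30 and 49.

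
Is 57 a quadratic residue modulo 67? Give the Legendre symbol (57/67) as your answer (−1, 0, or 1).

Reciprocity: 57 ≡ 1 and 67 ≡ 3 (mod 4), so (57/67) = +(67/57).
Reduce top mod 57: now compute (10/57).
Pull out 2: since 57 ≡ 1 (mod 8), (2/57) = +1.
Reciprocity: 5 ≡ 1 and 57 ≡ 1 (mod 4), so (5/57) = +(57/5).
Reduce top mod 5: now compute (2/5).
Pull out 2: since 5 ≡ 5 (mod 8), (2/5) = -1.
Reached (1/5) = 1. Collecting the sign flips along the way, the symbol is -1.

-1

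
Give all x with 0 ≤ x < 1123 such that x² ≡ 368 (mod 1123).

Since 1123 ≡ 3 (mod 4), a square root of 368 is 368^((1123+1)/4) = 368^281 mod 1123.
Repeated squaring: 368^2≡664, 368^4≡680, 368^8≡847, 368^16≡935, 368^32≡531, 368^64≡88, 368^128≡1006, 368^256≡213 (mod 1123).
368^281 = 368^(256+16+8+1) ≡ 801 (mod 1123).
Check: 801² = 641601 ≡ 368 (mod 1123). The two roots are 322 and 801.

322, 801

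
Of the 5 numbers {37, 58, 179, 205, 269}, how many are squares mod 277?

0

(37/277) = -1 → non-residue.
(58/277) = -1 → non-residue.
(179/277) = -1 → non-residue.
(205/277) = -1 → non-residue.
(269/277) = -1 → non-residue.
Total quadratic residues among the 5: 0.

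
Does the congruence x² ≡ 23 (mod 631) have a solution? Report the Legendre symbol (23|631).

Euler's criterion: (23/631) ≡ 23^315 (mod 631).
23^2 ≡ 529 (mod 631)
23^4 ≡ 308 (mod 631)
23^8 ≡ 214 (mod 631)
23^16 ≡ 364 (mod 631)
23^32 ≡ 617 (mod 631)
23^64 ≡ 196 (mod 631)
23^128 ≡ 556 (mod 631)
23^256 ≡ 577 (mod 631)
23^315 = 23^(256+32+16+8+2+1) ≡ 1 (mod 631).
Result is 1, so (23/631) = 1.

1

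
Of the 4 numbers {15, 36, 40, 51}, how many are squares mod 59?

3

(15/59) = +1 → QR.
(36/59) = +1 → QR.
(40/59) = -1 → non-residue.
(51/59) = +1 → QR.
Total quadratic residues among the 4: 3.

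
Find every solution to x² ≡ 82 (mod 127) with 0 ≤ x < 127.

Since 127 ≡ 3 (mod 4), a square root of 82 is 82^((127+1)/4) = 82^32 mod 127.
Repeated squaring: 82^2≡120, 82^4≡49, 82^8≡115, 82^16≡17, 82^32≡35 (mod 127).
82^32 = 82^(32) ≡ 35 (mod 127).
Check: 35² = 1225 ≡ 82 (mod 127). The two roots are 35 and 92.

35, 92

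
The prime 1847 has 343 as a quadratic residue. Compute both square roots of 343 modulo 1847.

Since 1847 ≡ 3 (mod 4), a square root of 343 is 343^((1847+1)/4) = 343^462 mod 1847.
Repeated squaring: 343^2≡1288, 343^4≡338, 343^8≡1577, 343^16≡867, 343^32≡1807, 343^64≡1600, 343^128≡58, 343^256≡1517 (mod 1847).
343^462 = 343^(256+128+64+8+4+2) ≡ 1607 (mod 1847).
Check: 1607² = 2582449 ≡ 343 (mod 1847). The two roots are 240 and 1607.

240, 1607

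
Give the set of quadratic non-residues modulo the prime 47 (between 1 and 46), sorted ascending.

5 10 11 13 15 19 20 22 23 26 29 30 31 33 35 38 39 40 41 43 44 45 46

Square k = 1,…,23 (k and 47−k give the same square):
1²=1, 2²=4, 3²=9, 4²=16, 5²=25, 6²=36, 7²≡2, 8²≡17, 9²≡34, 10²≡6, 11²≡27, 12²≡3, 13²≡28, 14²≡8, 15²≡37, 16²≡21, 17²≡7, 18²≡42, 19²≡32, 20²≡24, 21²≡18, 22²≡14, 23²≡12 (mod 47).
The residues are {1, 2, 3, 4, 6, 7, 8, 9, 12, 14, 16, 17, 18, 21, 24, 25, 27, 28, 32, 34, 36, 37, 42}; the non-residues are the remaining 23 nonzero classes.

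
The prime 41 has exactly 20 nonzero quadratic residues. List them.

1,2,4,5,8,9,10,16,18,20,21,23,25,31,32,33,36,37,39,40

Square k = 1,…,20 (k and 41−k give the same square):
1²=1, 2²=4, 3²=9, 4²=16, 5²=25, 6²=36, 7²≡8, 8²≡23, 9²≡40, 10²≡18, 11²≡39, 12²≡21, 13²≡5, 14²≡32, 15²≡20, 16²≡10, 17²≡2, 18²≡37, 19²≡33, 20²≡31 (mod 41).
So the quadratic residues mod 41 are {1, 2, 4, 5, 8, 9, 10, 16, 18, 20, 21, 23, 25, 31, 32, 33, 36, 37, 39, 40}.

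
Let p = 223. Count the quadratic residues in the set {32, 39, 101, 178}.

4

(32/223) = +1 → QR.
(39/223) = +1 → QR.
(101/223) = +1 → QR.
(178/223) = +1 → QR.
Total quadratic residues among the 4: 4.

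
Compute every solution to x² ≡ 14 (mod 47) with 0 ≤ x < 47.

Since 47 ≡ 3 (mod 4), a square root of 14 is 14^((47+1)/4) = 14^12 mod 47.
Repeated squaring: 14^2≡8, 14^4≡17, 14^8≡7 (mod 47).
14^12 = 14^(8+4) ≡ 25 (mod 47).
Check: 25² = 625 ≡ 14 (mod 47). The two roots are 22 and 25.

22, 25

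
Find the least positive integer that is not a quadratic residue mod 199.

(2/199) = +1, so 2 is a residue.
(3/199) = −1, so 3 is the smallest positive non-residue mod 199.

3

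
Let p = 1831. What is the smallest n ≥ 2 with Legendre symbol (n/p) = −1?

(2/1831) = +1, so 2 is a residue.
(3/1831) = −1, so 3 is the smallest positive non-residue mod 1831.

3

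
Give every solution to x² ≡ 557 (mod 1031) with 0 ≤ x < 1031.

226, 805

Since 1031 ≡ 3 (mod 4), a square root of 557 is 557^((1031+1)/4) = 557^258 mod 1031.
Repeated squaring: 557^2≡949, 557^4≡538, 557^8≡764, 557^16≡150, 557^32≡849, 557^64≡132, 557^128≡928, 557^256≡299 (mod 1031).
557^258 = 557^(256+2) ≡ 226 (mod 1031).
Check: 226² = 51076 ≡ 557 (mod 1031). The two roots are 226 and 805.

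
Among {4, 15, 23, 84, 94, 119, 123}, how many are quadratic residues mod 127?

4

(4/127) = +1 → QR.
(15/127) = +1 → QR.
(23/127) = -1 → non-residue.
(84/127) = +1 → QR.
(94/127) = +1 → QR.
(119/127) = -1 → non-residue.
(123/127) = -1 → non-residue.
Total quadratic residues among the 7: 4.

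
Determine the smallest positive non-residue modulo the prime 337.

5

(2/337) = +1, so 2 is a residue.
(3/337) = +1, so 3 is a residue.
(4/337) = +1, so 4 is a residue.
(5/337) = −1, so 5 is the smallest positive non-residue mod 337.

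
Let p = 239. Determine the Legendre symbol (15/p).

1

Reciprocity: 15 ≡ 3 and 239 ≡ 3 (mod 4), so (15/239) = −(239/15).
Reduce top mod 15: now compute (14/15).
Pull out 2: since 15 ≡ 7 (mod 8), (2/15) = +1.
Reciprocity: 7 ≡ 3 and 15 ≡ 3 (mod 4), so (7/15) = −(15/7).
Reduce top mod 7: now compute (1/7).
Reached (1/7) = 1. Collecting the sign flips along the way, the symbol is +1.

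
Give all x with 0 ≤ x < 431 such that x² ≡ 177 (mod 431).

120, 311

Since 431 ≡ 3 (mod 4), a square root of 177 is 177^((431+1)/4) = 177^108 mod 431.
Repeated squaring: 177^2≡297, 177^4≡285, 177^8≡197, 177^16≡19, 177^32≡361, 177^64≡159 (mod 431).
177^108 = 177^(64+32+8+4) ≡ 120 (mod 431).
Check: 120² = 14400 ≡ 177 (mod 431). The two roots are 120 and 311.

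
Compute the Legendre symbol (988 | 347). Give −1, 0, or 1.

-1

Euler's criterion: (988/347) ≡ 294^173 (mod 347).
294^2 ≡ 33 (mod 347)
294^4 ≡ 48 (mod 347)
294^8 ≡ 222 (mod 347)
294^16 ≡ 10 (mod 347)
294^32 ≡ 100 (mod 347)
294^64 ≡ 284 (mod 347)
294^128 ≡ 152 (mod 347)
294^173 = 294^(128+32+8+4+1) ≡ 346 (mod 347).
Result is 346 ≡ −1, so (988/347) = −1.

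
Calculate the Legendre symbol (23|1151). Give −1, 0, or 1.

Reciprocity: 23 ≡ 3 and 1151 ≡ 3 (mod 4), so (23/1151) = −(1151/23).
Reduce top mod 23: now compute (1/23).
Reached (1/23) = 1. Collecting the sign flips along the way, the symbol is -1.

-1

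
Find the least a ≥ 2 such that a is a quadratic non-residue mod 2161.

(2/2161) = +1, so 2 is a residue.
(3/2161) = +1, so 3 is a residue.
(4/2161) = +1, so 4 is a residue.
(5/2161) = +1, so 5 is a residue.
(6/2161) = +1, so 6 is a residue.
(7/2161) = −1, so 7 is the smallest positive non-residue mod 2161.

7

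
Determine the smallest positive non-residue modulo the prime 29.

(2/29) = −1, so 2 is the smallest positive non-residue mod 29.

2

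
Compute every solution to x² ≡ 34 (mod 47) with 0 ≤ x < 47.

9, 38

Since 47 ≡ 3 (mod 4), a square root of 34 is 34^((47+1)/4) = 34^12 mod 47.
Repeated squaring: 34^2≡28, 34^4≡32, 34^8≡37 (mod 47).
34^12 = 34^(8+4) ≡ 9 (mod 47).
Check: 9² = 81 ≡ 34 (mod 47). The two roots are 9 and 38.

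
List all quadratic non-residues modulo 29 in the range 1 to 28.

2, 3, 8, 10, 11, 12, 14, 15, 17, 18, 19, 21, 26, 27

Square k = 1,…,14 (k and 29−k give the same square):
1²=1, 2²=4, 3²=9, 4²=16, 5²=25, 6²≡7, 7²≡20, 8²≡6, 9²≡23, 10²≡13, 11²≡5, 12²≡28, 13²≡24, 14²≡22 (mod 29).
The residues are {1, 4, 5, 6, 7, 9, 13, 16, 20, 22, 23, 24, 25, 28}; the non-residues are the remaining 14 nonzero classes.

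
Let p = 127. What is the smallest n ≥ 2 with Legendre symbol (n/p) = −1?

(2/127) = +1, so 2 is a residue.
(3/127) = −1, so 3 is the smallest positive non-residue mod 127.

3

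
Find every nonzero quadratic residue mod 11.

1,3,4,5,9

Square k = 1,…,5 (k and 11−k give the same square):
1²=1, 2²=4, 3²=9, 4²≡5, 5²≡3 (mod 11).
So the quadratic residues mod 11 are {1, 3, 4, 5, 9}.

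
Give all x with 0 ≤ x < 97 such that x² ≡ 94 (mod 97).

97 ≡ 1 (mod 4), so we find a root by search.
Trying successive values, 26² = 676 ≡ 94 (mod 97). The other root is 97 − 26 = 71.

26, 71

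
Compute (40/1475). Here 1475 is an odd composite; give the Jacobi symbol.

Pull out 2^3: since 1475 ≡ 3 (mod 8), (2/1475) = -1, so (2/1475)^3 = -1.
Reciprocity: 5 ≡ 1 and 1475 ≡ 3 (mod 4), so (5/1475) = +(1475/5).
Reduce top mod 5: now compute (0/5).
Top reduces to 0: gcd > 1, so the symbol is 0.

0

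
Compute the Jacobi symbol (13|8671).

0

Reciprocity: 13 ≡ 1 and 8671 ≡ 3 (mod 4), so (13/8671) = +(8671/13).
Reduce top mod 13: now compute (0/13).
Top reduces to 0: gcd > 1, so the symbol is 0.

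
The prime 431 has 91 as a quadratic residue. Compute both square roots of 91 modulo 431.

Since 431 ≡ 3 (mod 4), a square root of 91 is 91^((431+1)/4) = 91^108 mod 431.
Repeated squaring: 91^2≡92, 91^4≡275, 91^8≡200, 91^16≡348, 91^32≡424, 91^64≡49 (mod 431).
91^108 = 91^(64+32+8+4) ≡ 301 (mod 431).
Check: 301² = 90601 ≡ 91 (mod 431). The two roots are 130 and 301.

130, 301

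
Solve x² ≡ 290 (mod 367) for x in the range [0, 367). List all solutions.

32, 335

Since 367 ≡ 3 (mod 4), a square root of 290 is 290^((367+1)/4) = 290^92 mod 367.
Repeated squaring: 290^2≡57, 290^4≡313, 290^8≡347, 290^16≡33, 290^32≡355, 290^64≡144 (mod 367).
290^92 = 290^(64+16+8+4) ≡ 32 (mod 367).
Check: 32² = 1024 ≡ 290 (mod 367). The two roots are 32 and 335.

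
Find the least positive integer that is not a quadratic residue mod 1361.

(2/1361) = +1, so 2 is a residue.
(3/1361) = −1, so 3 is the smallest positive non-residue mod 1361.

3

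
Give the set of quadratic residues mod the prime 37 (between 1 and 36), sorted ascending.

Square k = 1,…,18 (k and 37−k give the same square):
1²=1, 2²=4, 3²=9, 4²=16, 5²=25, 6²=36, 7²≡12, 8²≡27, 9²≡7, 10²≡26, 11²≡10, 12²≡33, 13²≡21, 14²≡11, 15²≡3, 16²≡34, 17²≡30, 18²≡28 (mod 37).
So the quadratic residues mod 37 are {1, 3, 4, 7, 9, 10, 11, 12, 16, 21, 25, 26, 27, 28, 30, 33, 34, 36}.

1 3 4 7 9 10 11 12 16 21 25 26 27 28 30 33 34 36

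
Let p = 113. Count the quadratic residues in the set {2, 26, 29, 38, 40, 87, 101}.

(2/113) = +1 → QR.
(26/113) = +1 → QR.
(29/113) = -1 → non-residue.
(38/113) = -1 → non-residue.
(40/113) = -1 → non-residue.
(87/113) = +1 → QR.
(101/113) = -1 → non-residue.
Total quadratic residues among the 7: 3.

3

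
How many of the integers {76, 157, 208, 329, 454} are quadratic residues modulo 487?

(76/487) = +1 → QR.
(157/487) = +1 → QR.
(208/487) = -1 → non-residue.
(329/487) = +1 → QR.
(454/487) = -1 → non-residue.
Total quadratic residues among the 5: 3.

3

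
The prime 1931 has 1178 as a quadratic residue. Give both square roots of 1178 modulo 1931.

Since 1931 ≡ 3 (mod 4), a square root of 1178 is 1178^((1931+1)/4) = 1178^483 mod 1931.
Repeated squaring: 1178^2≡1226, 1178^4≡758, 1178^8≡1057, 1178^16≡1131, 1178^32≡839, 1178^64≡1037, 1178^128≡1733, 1178^256≡584 (mod 1931).
1178^483 = 1178^(256+128+64+32+2+1) ≡ 579 (mod 1931).
Check: 579² = 335241 ≡ 1178 (mod 1931). The two roots are 579 and 1352.

579, 1352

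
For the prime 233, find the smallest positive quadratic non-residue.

(2/233) = +1, so 2 is a residue.
(3/233) = −1, so 3 is the smallest positive non-residue mod 233.

3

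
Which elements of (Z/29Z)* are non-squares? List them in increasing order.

2, 3, 8, 10, 11, 12, 14, 15, 17, 18, 19, 21, 26, 27

Square k = 1,…,14 (k and 29−k give the same square):
1²=1, 2²=4, 3²=9, 4²=16, 5²=25, 6²≡7, 7²≡20, 8²≡6, 9²≡23, 10²≡13, 11²≡5, 12²≡28, 13²≡24, 14²≡22 (mod 29).
The residues are {1, 4, 5, 6, 7, 9, 13, 16, 20, 22, 23, 24, 25, 28}; the non-residues are the remaining 14 nonzero classes.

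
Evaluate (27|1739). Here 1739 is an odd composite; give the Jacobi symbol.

1

Reciprocity: 27 ≡ 3 and 1739 ≡ 3 (mod 4), so (27/1739) = −(1739/27).
Reduce top mod 27: now compute (11/27).
Reciprocity: 11 ≡ 3 and 27 ≡ 3 (mod 4), so (11/27) = −(27/11).
Reduce top mod 11: now compute (5/11).
Reciprocity: 5 ≡ 1 and 11 ≡ 3 (mod 4), so (5/11) = +(11/5).
Reduce top mod 5: now compute (1/5).
Reached (1/5) = 1. Collecting the sign flips along the way, the symbol is +1.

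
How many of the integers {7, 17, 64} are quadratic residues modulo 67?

2

(7/67) = -1 → non-residue.
(17/67) = +1 → QR.
(64/67) = +1 → QR.
Total quadratic residues among the 3: 2.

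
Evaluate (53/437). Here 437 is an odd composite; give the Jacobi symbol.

Reciprocity: 53 ≡ 1 and 437 ≡ 1 (mod 4), so (53/437) = +(437/53).
Reduce top mod 53: now compute (13/53).
Reciprocity: 13 ≡ 1 and 53 ≡ 1 (mod 4), so (13/53) = +(53/13).
Reduce top mod 13: now compute (1/13).
Reached (1/13) = 1. Collecting the sign flips along the way, the symbol is +1.

1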